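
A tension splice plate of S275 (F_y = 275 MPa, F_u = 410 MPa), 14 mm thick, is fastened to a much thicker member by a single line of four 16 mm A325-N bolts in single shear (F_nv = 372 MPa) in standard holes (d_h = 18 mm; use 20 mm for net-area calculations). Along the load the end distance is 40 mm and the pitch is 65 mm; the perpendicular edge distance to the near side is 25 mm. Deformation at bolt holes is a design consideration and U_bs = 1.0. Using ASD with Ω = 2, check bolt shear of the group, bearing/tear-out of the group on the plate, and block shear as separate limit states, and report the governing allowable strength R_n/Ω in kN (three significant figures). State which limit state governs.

Bolt shear: A_b = π·16²/4 = 201.1 mm²; R_n = 372 × 201.1 × 4 × 1 / 1000 = 299.2 kN → 299.2 / 2 = 150 kN.
Bearing: edge l_c = 31, r_n = 213.5 kN; interior l_c = 47, r_n = 220.4 kN; R_n = 213.5 + 3·220.4 = 874.8 kN → 437 kN.
Block shear: A_gv = 3290, A_nv = 2310, A_nt = 210 mm²; R_n = min(0.6F_uA_nv, 0.6F_yA_gv) + U_bs·F_u·A_nt = 629 kN → 314 kN.
Bolt shear governs: 150 kN.

150 kN (bolt shear governs)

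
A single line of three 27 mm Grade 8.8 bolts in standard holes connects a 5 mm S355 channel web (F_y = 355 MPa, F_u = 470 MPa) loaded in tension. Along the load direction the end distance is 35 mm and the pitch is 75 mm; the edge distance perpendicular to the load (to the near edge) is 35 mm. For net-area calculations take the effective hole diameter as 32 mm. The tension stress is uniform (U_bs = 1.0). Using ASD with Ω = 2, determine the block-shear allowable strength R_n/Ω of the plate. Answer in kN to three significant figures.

Shear plane L_v = 35 + 2·75 = 185 mm; A_gv = 185 × 5 = 925 mm².
A_nv = (185 − 2.5·32) × 5 = 525 mm².
A_nt = (35 − 0.5·32) × 5 = 95 mm².
0.6 F_u A_nv = 148.1 kN; 0.6 F_y A_gv = 197 kN → shear rupture governs the shear term.
R_n = 148.1 + 1.0 × 470 × 95 / 1000 = 192.7 kN.
Allowable strength R_n/Ω = 192.7 / 2 = 96.4 kN.

96.4 kN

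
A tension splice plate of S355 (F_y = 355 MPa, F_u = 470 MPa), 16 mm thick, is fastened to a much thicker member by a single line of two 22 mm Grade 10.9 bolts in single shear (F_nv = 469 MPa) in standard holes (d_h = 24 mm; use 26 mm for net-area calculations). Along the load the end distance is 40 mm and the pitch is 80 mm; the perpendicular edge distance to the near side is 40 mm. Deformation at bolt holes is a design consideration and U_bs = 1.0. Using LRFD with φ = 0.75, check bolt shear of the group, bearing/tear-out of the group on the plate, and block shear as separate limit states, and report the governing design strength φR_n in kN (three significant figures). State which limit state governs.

Bolt shear: A_b = π·22²/4 = 380.1 mm²; R_n = 469 × 380.1 × 2 × 1 / 1000 = 356.6 kN → 0.75 × 356.6 = 267 kN.
Bearing: edge l_c = 28, r_n = 252.7 kN; interior l_c = 56, r_n = 397.1 kN; R_n = 252.7 + 1·397.1 = 649.7 kN → 487 kN.
Block shear: A_gv = 1920, A_nv = 1296, A_nt = 432 mm²; R_n = min(0.6F_uA_nv, 0.6F_yA_gv) + U_bs·F_u·A_nt = 568.5 kN → 426 kN.
Bolt shear governs: 267 kN.

267 kN (bolt shear governs)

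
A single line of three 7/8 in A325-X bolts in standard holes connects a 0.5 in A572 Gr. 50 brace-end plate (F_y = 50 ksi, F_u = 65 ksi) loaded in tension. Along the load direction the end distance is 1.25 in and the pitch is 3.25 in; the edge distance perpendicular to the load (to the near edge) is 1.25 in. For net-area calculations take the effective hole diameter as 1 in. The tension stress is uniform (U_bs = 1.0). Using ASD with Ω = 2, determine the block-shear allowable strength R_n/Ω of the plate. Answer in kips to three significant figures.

63.4 kips

Shear plane L_v = 1.25 + 2·3.25 = 7.75 in; A_gv = 7.75 × 0.5 = 3.875 in².
A_nv = (7.75 − 2.5·1) × 0.5 = 2.625 in².
A_nt = (1.25 − 0.5·1) × 0.5 = 0.375 in².
0.6 F_u A_nv = 102.4 kips; 0.6 F_y A_gv = 116.2 kips → shear rupture governs the shear term.
R_n = 102.4 + 1.0 × 65 × 0.375 = 126.8 kips.
Allowable strength R_n/Ω = 126.8 / 2 = 63.4 kips.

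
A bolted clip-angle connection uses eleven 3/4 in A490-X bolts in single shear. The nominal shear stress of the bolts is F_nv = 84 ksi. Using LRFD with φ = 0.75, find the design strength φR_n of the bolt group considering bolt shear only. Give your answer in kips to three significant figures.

A_b = π × 0.75² / 4 = 0.4418 in².
R_n = F_nv · A_b · n · n_s = 84 × 0.4418 × 11 × 1 = 408.2 kips.
Design strength φR_n = 0.75 × 408.2 = 306 kips.

306 kips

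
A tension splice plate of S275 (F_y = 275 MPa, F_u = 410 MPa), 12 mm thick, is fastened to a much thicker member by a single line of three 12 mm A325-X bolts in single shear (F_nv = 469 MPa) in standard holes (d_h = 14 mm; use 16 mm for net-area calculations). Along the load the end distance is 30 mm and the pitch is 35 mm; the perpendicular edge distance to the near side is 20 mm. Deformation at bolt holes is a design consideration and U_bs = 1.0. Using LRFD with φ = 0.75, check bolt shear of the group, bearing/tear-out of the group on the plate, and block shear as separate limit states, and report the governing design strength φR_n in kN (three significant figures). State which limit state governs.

Bolt shear: A_b = π·12²/4 = 113.1 mm²; R_n = 469 × 113.1 × 3 × 1 / 1000 = 159.1 kN → 0.75 × 159.1 = 119 kN.
Bearing: edge l_c = 23, r_n = 135.8 kN; interior l_c = 21, r_n = 124 kN; R_n = 135.8 + 2·124 = 383.8 kN → 288 kN.
Block shear: A_gv = 1200, A_nv = 720, A_nt = 144 mm²; R_n = min(0.6F_uA_nv, 0.6F_yA_gv) + U_bs·F_u·A_nt = 236.2 kN → 177 kN.
Bolt shear governs: 119 kN.

119 kN (bolt shear governs)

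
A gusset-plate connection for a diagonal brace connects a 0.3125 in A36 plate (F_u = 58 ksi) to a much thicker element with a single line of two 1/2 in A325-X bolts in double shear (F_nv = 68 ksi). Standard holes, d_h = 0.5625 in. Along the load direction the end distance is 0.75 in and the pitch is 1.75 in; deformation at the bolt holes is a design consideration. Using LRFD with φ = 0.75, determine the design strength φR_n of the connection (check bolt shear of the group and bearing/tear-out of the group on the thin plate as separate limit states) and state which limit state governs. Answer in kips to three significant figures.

24 kips (bearing governs)

Bolt shear: A_b = π·0.5²/4 = 0.1963 in²; R_n = 68 × 0.1963 × 2 × 2 = 53.41 kips → 0.75 × 53.41 = 40.1 kips.
Bearing (1.2 l_c t F_u ≤ 2.4 d t F_u): upper limit = 2.4·0.5·0.3125·58 = 21.75 kips.
  Edge l_c = 0.75 − 0.5625/2 = 0.4688 → r_n = 10.2 kips; interior l_c = 1.75 − 0.5625 = 1.188 → r_n = 21.75 kips.
  R_n,bearing = 1·10.2 + 1·21.75 = 31.95 kips → 0.75 × 31.95 = 24 kips.
Bearing governs: 24 kips.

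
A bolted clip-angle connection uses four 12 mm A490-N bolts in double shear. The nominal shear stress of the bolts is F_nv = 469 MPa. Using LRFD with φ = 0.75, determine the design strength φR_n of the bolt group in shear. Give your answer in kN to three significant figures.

318 kN

A_b = π × 12² / 4 = 113.1 mm².
R_n = F_nv · A_b · n · n_s = 469 × 113.1 × 4 × 2 / 1000 = 424.3 kN.
Design strength φR_n = 0.75 × 424.3 = 318 kN.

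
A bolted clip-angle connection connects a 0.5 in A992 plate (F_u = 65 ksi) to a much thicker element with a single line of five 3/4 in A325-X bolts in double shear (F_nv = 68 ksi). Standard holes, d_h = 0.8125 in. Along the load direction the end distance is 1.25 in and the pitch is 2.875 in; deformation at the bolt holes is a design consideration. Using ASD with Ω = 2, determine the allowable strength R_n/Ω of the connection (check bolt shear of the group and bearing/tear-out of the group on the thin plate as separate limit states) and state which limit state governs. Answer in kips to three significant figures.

133 kips (bearing governs)

Bolt shear: A_b = π·0.75²/4 = 0.4418 in²; R_n = 68 × 0.4418 × 5 × 2 = 300.4 kips → 300.4 / 2 = 150 kips.
Bearing (1.2 l_c t F_u ≤ 2.4 d t F_u): upper limit = 2.4·0.75·0.5·65 = 58.5 kips.
  Edge l_c = 1.25 − 0.8125/2 = 0.8438 → r_n = 32.91 kips; interior l_c = 2.875 − 0.8125 = 2.062 → r_n = 58.5 kips.
  R_n,bearing = 1·32.91 + 4·58.5 = 266.9 kips → 266.9 / 2 = 133 kips.
Bearing governs: 133 kips.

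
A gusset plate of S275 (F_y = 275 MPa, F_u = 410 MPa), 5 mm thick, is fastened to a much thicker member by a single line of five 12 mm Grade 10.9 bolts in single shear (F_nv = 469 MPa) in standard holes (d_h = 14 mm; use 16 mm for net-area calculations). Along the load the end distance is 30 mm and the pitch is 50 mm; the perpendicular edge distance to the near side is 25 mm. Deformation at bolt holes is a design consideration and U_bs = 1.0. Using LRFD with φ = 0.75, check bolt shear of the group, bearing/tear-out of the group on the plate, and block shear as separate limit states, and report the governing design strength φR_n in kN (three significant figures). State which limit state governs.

168 kN (block shear governs)

Bolt shear: A_b = π·12²/4 = 113.1 mm²; R_n = 469 × 113.1 × 5 × 1 / 1000 = 265.2 kN → 0.75 × 265.2 = 199 kN.
Bearing: edge l_c = 23, r_n = 56.58 kN; interior l_c = 36, r_n = 59.04 kN; R_n = 56.58 + 4·59.04 = 292.7 kN → 220 kN.
Block shear: A_gv = 1150, A_nv = 790, A_nt = 85 mm²; R_n = min(0.6F_uA_nv, 0.6F_yA_gv) + U_bs·F_u·A_nt = 224.6 kN → 168 kN.
Block shear governs: 168 kN.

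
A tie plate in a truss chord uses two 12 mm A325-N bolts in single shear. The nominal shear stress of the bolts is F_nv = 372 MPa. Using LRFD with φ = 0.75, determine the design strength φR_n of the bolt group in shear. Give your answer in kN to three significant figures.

A_b = π × 12² / 4 = 113.1 mm².
R_n = F_nv · A_b · n · n_s = 372 × 113.1 × 2 × 1 / 1000 = 84.14 kN.
Design strength φR_n = 0.75 × 84.14 = 63.1 kN.

63.1 kN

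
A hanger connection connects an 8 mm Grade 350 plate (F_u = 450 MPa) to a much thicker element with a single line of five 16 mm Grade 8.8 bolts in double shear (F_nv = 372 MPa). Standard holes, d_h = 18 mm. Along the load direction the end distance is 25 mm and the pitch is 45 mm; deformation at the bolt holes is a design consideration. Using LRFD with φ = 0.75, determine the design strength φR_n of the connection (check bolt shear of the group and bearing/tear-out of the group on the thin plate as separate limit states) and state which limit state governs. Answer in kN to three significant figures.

402 kN (bearing governs)

Bolt shear: A_b = π·16²/4 = 201.1 mm²; R_n = 372 × 201.1 × 5 × 2 / 1000 = 748 kN → 0.75 × 748 = 561 kN.
Bearing (1.2 l_c t F_u ≤ 2.4 d t F_u): upper limit = 2.4·16·8·450 / 1000 = 138.2 kN.
  Edge l_c = 25 − 18/2 = 16 → r_n = 69.12 kN; interior l_c = 45 − 18 = 27 → r_n = 116.6 kN.
  R_n,bearing = 1·69.12 + 4·116.6 = 535.7 kN → 0.75 × 535.7 = 402 kN.
Bearing governs: 402 kN.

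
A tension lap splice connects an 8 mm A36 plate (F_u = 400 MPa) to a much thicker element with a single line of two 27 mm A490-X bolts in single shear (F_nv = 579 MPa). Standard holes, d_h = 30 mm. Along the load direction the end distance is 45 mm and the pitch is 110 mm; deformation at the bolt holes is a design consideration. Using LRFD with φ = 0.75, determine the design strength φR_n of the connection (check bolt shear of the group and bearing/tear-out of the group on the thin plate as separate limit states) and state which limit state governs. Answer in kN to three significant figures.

Bolt shear: A_b = π·27²/4 = 572.6 mm²; R_n = 579 × 572.6 × 2 × 1 / 1000 = 663 kN → 0.75 × 663 = 497 kN.
Bearing (1.2 l_c t F_u ≤ 2.4 d t F_u): upper limit = 2.4·27·8·400 / 1000 = 207.4 kN.
  Edge l_c = 45 − 30/2 = 30 → r_n = 115.2 kN; interior l_c = 110 − 30 = 80 → r_n = 207.4 kN.
  R_n,bearing = 1·115.2 + 1·207.4 = 322.6 kN → 0.75 × 322.6 = 242 kN.
Bearing governs: 242 kN.

242 kN (bearing governs)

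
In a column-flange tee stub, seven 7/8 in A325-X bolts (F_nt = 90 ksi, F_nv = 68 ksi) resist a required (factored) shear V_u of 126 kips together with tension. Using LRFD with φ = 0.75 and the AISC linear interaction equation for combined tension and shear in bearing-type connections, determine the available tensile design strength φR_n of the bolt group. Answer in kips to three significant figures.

A_b = π·0.875²/4 = 0.6013 in²; f_rv = 126 / (7 × 0.6013) = 29.93 ksi.
F'_nt = 1.3 F_nt − (F_nt / φF_nv) f_rv = 1.3·90 − (90/(0.75·68))·29.93 = 64.18 ksi, capped at F_nt → F'_nt = 64.18 ksi.
R_n = F'_nt · A_b · n = 64.18 × 0.6013 × 7 = 270.1 kips.
Design strength φR_n = 0.75 × 270.1 = 203 kips.

203 kips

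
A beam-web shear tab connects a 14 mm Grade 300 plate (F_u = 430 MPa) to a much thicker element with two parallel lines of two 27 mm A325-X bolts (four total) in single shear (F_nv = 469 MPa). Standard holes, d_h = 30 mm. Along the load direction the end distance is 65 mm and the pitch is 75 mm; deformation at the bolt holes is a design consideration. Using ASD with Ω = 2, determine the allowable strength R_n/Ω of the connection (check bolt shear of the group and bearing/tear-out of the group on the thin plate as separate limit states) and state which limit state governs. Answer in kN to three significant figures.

Bolt shear: A_b = π·27²/4 = 572.6 mm²; R_n = 469 × 572.6 × 4 × 1 / 1000 = 1074 kN → 1074 / 2 = 537 kN.
Bearing (1.2 l_c t F_u ≤ 2.4 d t F_u): upper limit = 2.4·27·14·430 / 1000 = 390.1 kN.
  Edge l_c = 65 − 30/2 = 50 → r_n = 361.2 kN; interior l_c = 75 − 30 = 45 → r_n = 325.1 kN.
  R_n,bearing = 2·361.2 + 2·325.1 = 1373 kN → 1373 / 2 = 686 kN.
Bolt shear governs: 537 kN.

537 kN (bolt shear governs)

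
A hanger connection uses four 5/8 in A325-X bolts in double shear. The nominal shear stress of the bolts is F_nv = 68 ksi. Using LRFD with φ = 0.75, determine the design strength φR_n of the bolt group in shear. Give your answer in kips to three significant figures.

125 kips

A_b = π × 0.625² / 4 = 0.3068 in².
R_n = F_nv · A_b · n · n_s = 68 × 0.3068 × 4 × 2 = 166.9 kips.
Design strength φR_n = 0.75 × 166.9 = 125 kips.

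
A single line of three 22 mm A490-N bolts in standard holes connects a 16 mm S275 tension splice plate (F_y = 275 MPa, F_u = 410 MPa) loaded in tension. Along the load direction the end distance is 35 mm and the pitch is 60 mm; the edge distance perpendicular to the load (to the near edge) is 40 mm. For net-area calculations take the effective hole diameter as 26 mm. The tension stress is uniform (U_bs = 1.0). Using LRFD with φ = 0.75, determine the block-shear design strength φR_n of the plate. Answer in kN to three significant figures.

399 kN

Shear plane L_v = 35 + 2·60 = 155 mm; A_gv = 155 × 16 = 2480 mm².
A_nv = (155 − 2.5·26) × 16 = 1440 mm².
A_nt = (40 − 0.5·26) × 16 = 432 mm².
0.6 F_u A_nv = 354.2 kN; 0.6 F_y A_gv = 409.2 kN → shear rupture governs the shear term.
R_n = 354.2 + 1.0 × 410 × 432 / 1000 = 531.4 kN.
Design strength φR_n = 0.75 × 531.4 = 399 kN.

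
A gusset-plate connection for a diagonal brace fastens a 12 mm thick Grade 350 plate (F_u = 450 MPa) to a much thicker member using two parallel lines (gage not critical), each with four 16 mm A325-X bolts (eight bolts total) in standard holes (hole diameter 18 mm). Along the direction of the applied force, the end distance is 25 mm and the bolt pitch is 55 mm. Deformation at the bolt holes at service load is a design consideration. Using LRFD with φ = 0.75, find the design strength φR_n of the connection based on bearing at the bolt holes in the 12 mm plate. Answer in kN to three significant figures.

1090 kN

Per bolt r_n = 1.2 l_c t F_u ≤ 2.4 d t F_u; upper limit = 2.4 × 16 × 12 × 450 / 1000 = 207.4 kN.
Edge bolt: l_c = 25 − 18/2 = 16 mm → 1.2 × 16 × 12 × 450 / 1000 = 103.7 → r_n = 103.7 kN.
Interior bolts: l_c = 55 − 18 = 37 mm → 1.2 × 37 × 12 × 450 / 1000 = 239.8 → r_n = 207.4 kN.
R_n = 2 × 103.7 + 6 × 207.4 = 1452 kN.
Design strength φR_n = 0.75 × 1452 = 1090 kN.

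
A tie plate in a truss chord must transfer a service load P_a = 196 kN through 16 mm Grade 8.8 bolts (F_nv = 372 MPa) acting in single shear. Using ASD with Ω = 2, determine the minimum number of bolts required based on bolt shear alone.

A_b = π·16²/4 = 201.1 mm².
Per-bolt allowable strength R_n/Ω = 372 × 201.1 × 1 / 1000 / 2 = 37.4 kN.
n ≥ 196 / 37.4 = 5.241 → use 6 bolts.

6 bolts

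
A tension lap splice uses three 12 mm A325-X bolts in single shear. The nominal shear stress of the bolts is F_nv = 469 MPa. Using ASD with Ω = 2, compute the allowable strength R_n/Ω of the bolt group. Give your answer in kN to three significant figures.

79.6 kN

A_b = π × 12² / 4 = 113.1 mm².
R_n = F_nv · A_b · n · n_s = 469 × 113.1 × 3 × 1 / 1000 = 159.1 kN.
Allowable strength R_n/Ω = 159.1 / 2 = 79.6 kN.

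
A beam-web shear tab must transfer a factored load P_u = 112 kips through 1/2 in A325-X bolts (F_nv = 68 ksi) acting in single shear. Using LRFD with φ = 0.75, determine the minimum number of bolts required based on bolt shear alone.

A_b = π·0.5²/4 = 0.1963 in².
Per-bolt design strength φR_n = 0.75 × 68 × 0.1963 × 1 = 10.01 kips.
n ≥ 112 / 10.01 = 11.18 → use 12 bolts.

12 bolts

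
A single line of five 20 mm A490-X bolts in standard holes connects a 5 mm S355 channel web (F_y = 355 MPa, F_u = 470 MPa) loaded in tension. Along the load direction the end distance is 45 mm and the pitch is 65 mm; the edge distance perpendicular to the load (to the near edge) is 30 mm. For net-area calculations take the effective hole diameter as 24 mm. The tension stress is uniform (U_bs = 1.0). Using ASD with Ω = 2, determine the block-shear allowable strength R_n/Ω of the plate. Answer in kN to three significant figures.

Shear plane L_v = 45 + 4·65 = 305 mm; A_gv = 305 × 5 = 1525 mm².
A_nv = (305 − 4.5·24) × 5 = 985 mm².
A_nt = (30 − 0.5·24) × 5 = 90 mm².
0.6 F_u A_nv = 277.8 kN; 0.6 F_y A_gv = 324.8 kN → shear rupture governs the shear term.
R_n = 277.8 + 1.0 × 470 × 90 / 1000 = 320.1 kN.
Allowable strength R_n/Ω = 320.1 / 2 = 160 kN.

160 kN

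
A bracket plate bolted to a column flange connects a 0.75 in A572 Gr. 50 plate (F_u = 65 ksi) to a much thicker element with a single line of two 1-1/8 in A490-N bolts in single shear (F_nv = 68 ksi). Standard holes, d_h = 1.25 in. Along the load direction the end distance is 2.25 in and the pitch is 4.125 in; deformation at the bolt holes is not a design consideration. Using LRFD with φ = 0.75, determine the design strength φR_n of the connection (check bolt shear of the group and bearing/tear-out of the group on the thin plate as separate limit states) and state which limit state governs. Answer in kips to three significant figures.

Bolt shear: A_b = π·1.125²/4 = 0.994 in²; R_n = 68 × 0.994 × 2 × 1 = 135.2 kips → 0.75 × 135.2 = 101 kips.
Bearing (1.5 l_c t F_u ≤ 3.0 d t F_u): upper limit = 3.0·1.125·0.75·65 = 164.5 kips.
  Edge l_c = 2.25 − 1.25/2 = 1.625 → r_n = 118.8 kips; interior l_c = 4.125 − 1.25 = 2.875 → r_n = 164.5 kips.
  R_n,bearing = 1·118.8 + 1·164.5 = 283.4 kips → 0.75 × 283.4 = 213 kips.
Bolt shear governs: 101 kips.

101 kips (bolt shear governs)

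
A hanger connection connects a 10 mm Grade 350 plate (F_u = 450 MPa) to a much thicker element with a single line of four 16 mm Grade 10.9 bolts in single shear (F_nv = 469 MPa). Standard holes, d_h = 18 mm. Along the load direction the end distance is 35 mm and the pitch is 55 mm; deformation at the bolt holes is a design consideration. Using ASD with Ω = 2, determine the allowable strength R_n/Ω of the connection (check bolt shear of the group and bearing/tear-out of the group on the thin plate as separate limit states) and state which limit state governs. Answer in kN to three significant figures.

Bolt shear: A_b = π·16²/4 = 201.1 mm²; R_n = 469 × 201.1 × 4 × 1 / 1000 = 377.2 kN → 377.2 / 2 = 189 kN.
Bearing (1.2 l_c t F_u ≤ 2.4 d t F_u): upper limit = 2.4·16·10·450 / 1000 = 172.8 kN.
  Edge l_c = 35 − 18/2 = 26 → r_n = 140.4 kN; interior l_c = 55 − 18 = 37 → r_n = 172.8 kN.
  R_n,bearing = 1·140.4 + 3·172.8 = 658.8 kN → 658.8 / 2 = 329 kN.
Bolt shear governs: 189 kN.

189 kN (bolt shear governs)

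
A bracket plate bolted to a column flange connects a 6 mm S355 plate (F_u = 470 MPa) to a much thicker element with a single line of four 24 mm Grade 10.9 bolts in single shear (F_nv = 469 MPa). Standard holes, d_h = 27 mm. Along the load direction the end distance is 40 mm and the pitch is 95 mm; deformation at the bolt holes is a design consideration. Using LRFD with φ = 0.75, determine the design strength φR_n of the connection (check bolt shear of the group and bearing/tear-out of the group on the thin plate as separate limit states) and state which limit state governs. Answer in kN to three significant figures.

Bolt shear: A_b = π·24²/4 = 452.4 mm²; R_n = 469 × 452.4 × 4 × 1 / 1000 = 848.7 kN → 0.75 × 848.7 = 637 kN.
Bearing (1.2 l_c t F_u ≤ 2.4 d t F_u): upper limit = 2.4·24·6·470 / 1000 = 162.4 kN.
  Edge l_c = 40 − 27/2 = 26.5 → r_n = 89.68 kN; interior l_c = 95 − 27 = 68 → r_n = 162.4 kN.
  R_n,bearing = 1·89.68 + 3·162.4 = 577 kN → 0.75 × 577 = 433 kN.
Bearing governs: 433 kN.

433 kN (bearing governs)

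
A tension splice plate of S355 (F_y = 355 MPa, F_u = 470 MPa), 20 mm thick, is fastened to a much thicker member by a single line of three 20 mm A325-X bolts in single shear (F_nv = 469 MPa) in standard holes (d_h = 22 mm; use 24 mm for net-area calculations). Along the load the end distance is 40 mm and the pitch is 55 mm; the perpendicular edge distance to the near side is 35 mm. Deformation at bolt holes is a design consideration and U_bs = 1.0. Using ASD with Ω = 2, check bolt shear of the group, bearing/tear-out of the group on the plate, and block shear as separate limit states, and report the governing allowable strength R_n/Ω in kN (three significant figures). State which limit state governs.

Bolt shear: A_b = π·20²/4 = 314.2 mm²; R_n = 469 × 314.2 × 3 × 1 / 1000 = 442 kN → 442 / 2 = 221 kN.
Bearing: edge l_c = 29, r_n = 327.1 kN; interior l_c = 33, r_n = 372.2 kN; R_n = 327.1 + 2·372.2 = 1072 kN → 536 kN.
Block shear: A_gv = 3000, A_nv = 1800, A_nt = 460 mm²; R_n = min(0.6F_uA_nv, 0.6F_yA_gv) + U_bs·F_u·A_nt = 723.8 kN → 362 kN.
Bolt shear governs: 221 kN.

221 kN (bolt shear governs)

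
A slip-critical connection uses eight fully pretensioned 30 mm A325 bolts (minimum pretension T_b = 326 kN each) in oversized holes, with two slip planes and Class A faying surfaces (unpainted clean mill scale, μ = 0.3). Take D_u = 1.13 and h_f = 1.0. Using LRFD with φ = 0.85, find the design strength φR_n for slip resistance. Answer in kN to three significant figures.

R_n = μ · D_u · h_f · T_b · n_s · n_b = 0.3 × 1.13 × 1.0 × 326 × 2 × 8 = 1768 kN.
Design strength φR_n = 0.85 × 1768 = 1500 kN.

1500 kN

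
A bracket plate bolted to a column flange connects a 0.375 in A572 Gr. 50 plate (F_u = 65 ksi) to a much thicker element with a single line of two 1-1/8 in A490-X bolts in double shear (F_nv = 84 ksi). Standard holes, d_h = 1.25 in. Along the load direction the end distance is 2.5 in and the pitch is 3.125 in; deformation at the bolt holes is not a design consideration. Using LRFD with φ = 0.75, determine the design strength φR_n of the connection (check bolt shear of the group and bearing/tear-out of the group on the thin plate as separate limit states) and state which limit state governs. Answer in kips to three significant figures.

Bolt shear: A_b = π·1.125²/4 = 0.994 in²; R_n = 84 × 0.994 × 2 × 2 = 334 kips → 0.75 × 334 = 250 kips.
Bearing (1.5 l_c t F_u ≤ 3.0 d t F_u): upper limit = 3.0·1.125·0.375·65 = 82.27 kips.
  Edge l_c = 2.5 − 1.25/2 = 1.875 → r_n = 68.55 kips; interior l_c = 3.125 − 1.25 = 1.875 → r_n = 68.55 kips.
  R_n,bearing = 1·68.55 + 1·68.55 = 137.1 kips → 0.75 × 137.1 = 103 kips.
Bearing governs: 103 kips.

103 kips (bearing governs)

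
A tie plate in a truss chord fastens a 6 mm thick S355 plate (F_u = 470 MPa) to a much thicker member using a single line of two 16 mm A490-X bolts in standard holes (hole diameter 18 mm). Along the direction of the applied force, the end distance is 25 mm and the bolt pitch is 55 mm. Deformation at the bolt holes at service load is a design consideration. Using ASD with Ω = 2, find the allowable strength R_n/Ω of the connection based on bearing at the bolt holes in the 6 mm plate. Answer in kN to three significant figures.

81.2 kN

Per bolt r_n = 1.2 l_c t F_u ≤ 2.4 d t F_u; upper limit = 2.4 × 16 × 6 × 470 / 1000 = 108.3 kN.
Edge bolt: l_c = 25 − 18/2 = 16 mm → 1.2 × 16 × 6 × 470 / 1000 = 54.14 → r_n = 54.14 kN.
Interior bolts: l_c = 55 − 18 = 37 mm → 1.2 × 37 × 6 × 470 / 1000 = 125.2 → r_n = 108.3 kN.
R_n = 1 × 54.14 + 1 × 108.3 = 162.4 kN.
Allowable strength R_n/Ω = 162.4 / 2 = 81.2 kN.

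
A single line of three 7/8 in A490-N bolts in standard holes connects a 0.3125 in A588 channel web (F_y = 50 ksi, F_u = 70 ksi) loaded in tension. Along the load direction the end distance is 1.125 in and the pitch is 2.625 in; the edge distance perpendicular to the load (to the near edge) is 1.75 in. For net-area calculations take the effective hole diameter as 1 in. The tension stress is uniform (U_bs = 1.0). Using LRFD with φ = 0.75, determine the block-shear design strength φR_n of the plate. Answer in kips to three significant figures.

58.7 kips

Shear plane L_v = 1.125 + 2·2.625 = 6.375 in; A_gv = 6.375 × 0.3125 = 1.992 in².
A_nv = (6.375 − 2.5·1) × 0.3125 = 1.211 in².
A_nt = (1.75 − 0.5·1) × 0.3125 = 0.3906 in².
0.6 F_u A_nv = 50.86 kips; 0.6 F_y A_gv = 59.77 kips → shear rupture governs the shear term.
R_n = 50.86 + 1.0 × 70 × 0.3906 = 78.2 kips.
Design strength φR_n = 0.75 × 78.2 = 58.7 kips.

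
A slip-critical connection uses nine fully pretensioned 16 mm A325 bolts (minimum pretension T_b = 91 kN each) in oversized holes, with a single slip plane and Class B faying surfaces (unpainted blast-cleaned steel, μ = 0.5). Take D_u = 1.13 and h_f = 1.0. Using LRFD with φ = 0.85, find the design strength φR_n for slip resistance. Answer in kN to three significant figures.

R_n = μ · D_u · h_f · T_b · n_s · n_b = 0.5 × 1.13 × 1.0 × 91 × 1 × 9 = 462.7 kN.
Design strength φR_n = 0.85 × 462.7 = 393 kN.

393 kN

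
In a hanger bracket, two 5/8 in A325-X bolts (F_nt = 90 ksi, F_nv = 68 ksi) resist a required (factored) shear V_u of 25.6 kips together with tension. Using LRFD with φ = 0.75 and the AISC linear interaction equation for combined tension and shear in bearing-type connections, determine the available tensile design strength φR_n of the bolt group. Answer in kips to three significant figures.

20 kips

A_b = π·0.625²/4 = 0.3068 in²; f_rv = 25.6 / (2 × 0.3068) = 41.72 ksi.
F'_nt = 1.3 F_nt − (F_nt / φF_nv) f_rv = 1.3·90 − (90/(0.75·68))·41.72 = 43.37 ksi, capped at F_nt → F'_nt = 43.37 ksi.
R_n = F'_nt · A_b · n = 43.37 × 0.3068 × 2 = 26.61 kips.
Design strength φR_n = 0.75 × 26.61 = 20 kips.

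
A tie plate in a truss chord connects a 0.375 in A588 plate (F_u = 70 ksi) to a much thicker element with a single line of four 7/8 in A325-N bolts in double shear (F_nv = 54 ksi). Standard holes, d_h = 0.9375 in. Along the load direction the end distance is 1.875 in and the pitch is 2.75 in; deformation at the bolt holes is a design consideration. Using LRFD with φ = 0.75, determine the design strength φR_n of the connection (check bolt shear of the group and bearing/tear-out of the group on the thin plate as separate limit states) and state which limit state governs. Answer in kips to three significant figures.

Bolt shear: A_b = π·0.875²/4 = 0.6013 in²; R_n = 54 × 0.6013 × 4 × 2 = 259.8 kips → 0.75 × 259.8 = 195 kips.
Bearing (1.2 l_c t F_u ≤ 2.4 d t F_u): upper limit = 2.4·0.875·0.375·70 = 55.13 kips.
  Edge l_c = 1.875 − 0.9375/2 = 1.406 → r_n = 44.3 kips; interior l_c = 2.75 − 0.9375 = 1.812 → r_n = 55.13 kips.
  R_n,bearing = 1·44.3 + 3·55.13 = 209.7 kips → 0.75 × 209.7 = 157 kips.
Bearing governs: 157 kips.

157 kips (bearing governs)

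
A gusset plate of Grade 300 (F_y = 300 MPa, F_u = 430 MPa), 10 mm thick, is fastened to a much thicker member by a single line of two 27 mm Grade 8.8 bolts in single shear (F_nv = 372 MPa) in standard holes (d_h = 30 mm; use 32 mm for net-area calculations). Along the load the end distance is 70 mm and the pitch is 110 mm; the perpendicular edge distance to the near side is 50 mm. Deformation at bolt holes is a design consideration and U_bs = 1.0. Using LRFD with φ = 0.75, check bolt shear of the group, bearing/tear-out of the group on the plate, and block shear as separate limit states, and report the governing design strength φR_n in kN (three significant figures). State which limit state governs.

319 kN (bolt shear governs)

Bolt shear: A_b = π·27²/4 = 572.6 mm²; R_n = 372 × 572.6 × 2 × 1 / 1000 = 426 kN → 0.75 × 426 = 319 kN.
Bearing: edge l_c = 55, r_n = 278.6 kN; interior l_c = 80, r_n = 278.6 kN; R_n = 278.6 + 1·278.6 = 557.3 kN → 418 kN.
Block shear: A_gv = 1800, A_nv = 1320, A_nt = 340 mm²; R_n = min(0.6F_uA_nv, 0.6F_yA_gv) + U_bs·F_u·A_nt = 470.2 kN → 353 kN.
Bolt shear governs: 319 kN.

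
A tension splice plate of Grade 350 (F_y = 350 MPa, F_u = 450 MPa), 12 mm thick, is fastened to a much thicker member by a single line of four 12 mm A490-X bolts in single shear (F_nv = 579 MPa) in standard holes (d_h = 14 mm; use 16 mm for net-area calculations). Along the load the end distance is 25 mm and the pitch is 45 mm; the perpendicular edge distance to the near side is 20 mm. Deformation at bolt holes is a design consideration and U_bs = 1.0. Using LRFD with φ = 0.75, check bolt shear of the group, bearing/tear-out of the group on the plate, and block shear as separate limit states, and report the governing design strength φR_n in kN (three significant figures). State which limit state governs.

Bolt shear: A_b = π·12²/4 = 113.1 mm²; R_n = 579 × 113.1 × 4 × 1 / 1000 = 261.9 kN → 0.75 × 261.9 = 196 kN.
Bearing: edge l_c = 18, r_n = 116.6 kN; interior l_c = 31, r_n = 155.5 kN; R_n = 116.6 + 3·155.5 = 583.2 kN → 437 kN.
Block shear: A_gv = 1920, A_nv = 1248, A_nt = 144 mm²; R_n = min(0.6F_uA_nv, 0.6F_yA_gv) + U_bs·F_u·A_nt = 401.8 kN → 301 kN.
Bolt shear governs: 196 kN.

196 kN (bolt shear governs)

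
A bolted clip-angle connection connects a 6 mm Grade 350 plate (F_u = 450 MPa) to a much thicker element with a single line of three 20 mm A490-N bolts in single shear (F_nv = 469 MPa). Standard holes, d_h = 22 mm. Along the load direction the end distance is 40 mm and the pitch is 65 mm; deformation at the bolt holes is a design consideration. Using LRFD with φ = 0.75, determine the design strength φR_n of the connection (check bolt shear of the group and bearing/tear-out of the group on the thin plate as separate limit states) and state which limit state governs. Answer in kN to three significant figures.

Bolt shear: A_b = π·20²/4 = 314.2 mm²; R_n = 469 × 314.2 × 3 × 1 / 1000 = 442 kN → 0.75 × 442 = 332 kN.
Bearing (1.2 l_c t F_u ≤ 2.4 d t F_u): upper limit = 2.4·20·6·450 / 1000 = 129.6 kN.
  Edge l_c = 40 − 22/2 = 29 → r_n = 93.96 kN; interior l_c = 65 − 22 = 43 → r_n = 129.6 kN.
  R_n,bearing = 1·93.96 + 2·129.6 = 353.2 kN → 0.75 × 353.2 = 265 kN.
Bearing governs: 265 kN.

265 kN (bearing governs)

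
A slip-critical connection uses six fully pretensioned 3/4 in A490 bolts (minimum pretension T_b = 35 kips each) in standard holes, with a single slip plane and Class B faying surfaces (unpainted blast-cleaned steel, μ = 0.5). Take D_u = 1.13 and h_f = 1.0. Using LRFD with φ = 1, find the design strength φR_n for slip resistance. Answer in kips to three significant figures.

119 kips

R_n = μ · D_u · h_f · T_b · n_s · n_b = 0.5 × 1.13 × 1.0 × 35 × 1 × 6 = 118.6 kips.
Design strength φR_n = 1 × 118.6 = 119 kips.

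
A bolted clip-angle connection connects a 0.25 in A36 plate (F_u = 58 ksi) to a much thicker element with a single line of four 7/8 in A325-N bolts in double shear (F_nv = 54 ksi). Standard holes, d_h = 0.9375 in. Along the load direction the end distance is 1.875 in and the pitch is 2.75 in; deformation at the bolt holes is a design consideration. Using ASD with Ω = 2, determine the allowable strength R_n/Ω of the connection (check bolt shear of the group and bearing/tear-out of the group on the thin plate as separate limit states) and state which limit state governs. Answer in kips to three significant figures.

57.9 kips (bearing governs)

Bolt shear: A_b = π·0.875²/4 = 0.6013 in²; R_n = 54 × 0.6013 × 4 × 2 = 259.8 kips → 259.8 / 2 = 130 kips.
Bearing (1.2 l_c t F_u ≤ 2.4 d t F_u): upper limit = 2.4·0.875·0.25·58 = 30.45 kips.
  Edge l_c = 1.875 − 0.9375/2 = 1.406 → r_n = 24.47 kips; interior l_c = 2.75 − 0.9375 = 1.812 → r_n = 30.45 kips.
  R_n,bearing = 1·24.47 + 3·30.45 = 115.8 kips → 115.8 / 2 = 57.9 kips.
Bearing governs: 57.9 kips.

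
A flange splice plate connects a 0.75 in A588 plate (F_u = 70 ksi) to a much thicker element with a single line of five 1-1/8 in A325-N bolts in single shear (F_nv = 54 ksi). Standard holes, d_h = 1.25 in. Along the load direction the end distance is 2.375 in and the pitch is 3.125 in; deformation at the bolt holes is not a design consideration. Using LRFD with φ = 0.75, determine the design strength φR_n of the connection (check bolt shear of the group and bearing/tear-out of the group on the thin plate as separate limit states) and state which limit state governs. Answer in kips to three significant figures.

Bolt shear: A_b = π·1.125²/4 = 0.994 in²; R_n = 54 × 0.994 × 5 × 1 = 268.4 kips → 0.75 × 268.4 = 201 kips.
Bearing (1.5 l_c t F_u ≤ 3.0 d t F_u): upper limit = 3.0·1.125·0.75·70 = 177.2 kips.
  Edge l_c = 2.375 − 1.25/2 = 1.75 → r_n = 137.8 kips; interior l_c = 3.125 − 1.25 = 1.875 → r_n = 147.7 kips.
  R_n,bearing = 1·137.8 + 4·147.7 = 728.4 kips → 0.75 × 728.4 = 546 kips.
Bolt shear governs: 201 kips.

201 kips (bolt shear governs)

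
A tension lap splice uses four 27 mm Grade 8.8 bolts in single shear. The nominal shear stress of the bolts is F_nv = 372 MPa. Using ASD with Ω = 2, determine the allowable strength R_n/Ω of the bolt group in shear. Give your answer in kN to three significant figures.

A_b = π × 27² / 4 = 572.6 mm².
R_n = F_nv · A_b · n · n_s = 372 × 572.6 × 4 × 1 / 1000 = 852 kN.
Allowable strength R_n/Ω = 852 / 2 = 426 kN.

426 kN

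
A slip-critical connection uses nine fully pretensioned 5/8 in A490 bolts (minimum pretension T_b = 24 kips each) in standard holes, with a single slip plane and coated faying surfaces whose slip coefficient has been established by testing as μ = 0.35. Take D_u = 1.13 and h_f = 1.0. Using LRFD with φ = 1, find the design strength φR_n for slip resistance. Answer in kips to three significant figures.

85.4 kips

R_n = μ · D_u · h_f · T_b · n_s · n_b = 0.35 × 1.13 × 1.0 × 24 × 1 × 9 = 85.43 kips.
Design strength φR_n = 1 × 85.43 = 85.4 kips.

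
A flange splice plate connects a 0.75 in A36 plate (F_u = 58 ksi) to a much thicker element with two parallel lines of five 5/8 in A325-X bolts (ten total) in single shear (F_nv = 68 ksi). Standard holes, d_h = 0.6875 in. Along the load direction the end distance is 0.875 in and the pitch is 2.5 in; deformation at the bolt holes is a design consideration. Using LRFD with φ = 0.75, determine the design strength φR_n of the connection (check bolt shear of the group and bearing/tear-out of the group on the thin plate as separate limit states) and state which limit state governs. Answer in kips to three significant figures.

156 kips (bolt shear governs)

Bolt shear: A_b = π·0.625²/4 = 0.3068 in²; R_n = 68 × 0.3068 × 10 × 1 = 208.6 kips → 0.75 × 208.6 = 156 kips.
Bearing (1.2 l_c t F_u ≤ 2.4 d t F_u): upper limit = 2.4·0.625·0.75·58 = 65.25 kips.
  Edge l_c = 0.875 − 0.6875/2 = 0.5312 → r_n = 27.73 kips; interior l_c = 2.5 − 0.6875 = 1.812 → r_n = 65.25 kips.
  R_n,bearing = 2·27.73 + 8·65.25 = 577.5 kips → 0.75 × 577.5 = 433 kips.
Bolt shear governs: 156 kips.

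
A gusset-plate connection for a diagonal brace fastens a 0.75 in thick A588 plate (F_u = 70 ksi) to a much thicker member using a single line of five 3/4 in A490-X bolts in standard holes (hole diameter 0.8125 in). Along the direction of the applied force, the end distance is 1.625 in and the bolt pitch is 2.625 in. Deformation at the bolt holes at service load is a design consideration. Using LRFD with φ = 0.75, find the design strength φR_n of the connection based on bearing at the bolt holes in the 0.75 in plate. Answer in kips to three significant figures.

341 kips

Per bolt r_n = 1.2 l_c t F_u ≤ 2.4 d t F_u; upper limit = 2.4 × 0.75 × 0.75 × 70 = 94.5 kips.
Edge bolt: l_c = 1.625 − 0.8125/2 = 1.219 in → 1.2 × 1.219 × 0.75 × 70 = 76.78 → r_n = 76.78 kips.
Interior bolts: l_c = 2.625 − 0.8125 = 1.812 in → 1.2 × 1.812 × 0.75 × 70 = 114.2 → r_n = 94.5 kips.
R_n = 1 × 76.78 + 4 × 94.5 = 454.8 kips.
Design strength φR_n = 0.75 × 454.8 = 341 kips.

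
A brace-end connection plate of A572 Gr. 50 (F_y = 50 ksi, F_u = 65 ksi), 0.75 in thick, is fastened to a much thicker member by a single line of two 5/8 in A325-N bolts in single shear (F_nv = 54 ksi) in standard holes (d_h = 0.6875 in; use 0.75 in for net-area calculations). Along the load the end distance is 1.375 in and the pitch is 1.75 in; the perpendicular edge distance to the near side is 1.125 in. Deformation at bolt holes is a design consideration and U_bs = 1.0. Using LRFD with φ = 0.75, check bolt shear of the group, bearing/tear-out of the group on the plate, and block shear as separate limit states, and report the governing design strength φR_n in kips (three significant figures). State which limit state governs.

Bolt shear: A_b = π·0.625²/4 = 0.3068 in²; R_n = 54 × 0.3068 × 2 × 1 = 33.13 kips → 0.75 × 33.13 = 24.9 kips.
Bearing: edge l_c = 1.031, r_n = 60.33 kips; interior l_c = 1.062, r_n = 62.16 kips; R_n = 60.33 + 1·62.16 = 122.5 kips → 91.9 kips.
Block shear: A_gv = 2.344, A_nv = 1.5, A_nt = 0.5625 in²; R_n = min(0.6F_uA_nv, 0.6F_yA_gv) + U_bs·F_u·A_nt = 95.06 kips → 71.3 kips.
Bolt shear governs: 24.9 kips.

24.9 kips (bolt shear governs)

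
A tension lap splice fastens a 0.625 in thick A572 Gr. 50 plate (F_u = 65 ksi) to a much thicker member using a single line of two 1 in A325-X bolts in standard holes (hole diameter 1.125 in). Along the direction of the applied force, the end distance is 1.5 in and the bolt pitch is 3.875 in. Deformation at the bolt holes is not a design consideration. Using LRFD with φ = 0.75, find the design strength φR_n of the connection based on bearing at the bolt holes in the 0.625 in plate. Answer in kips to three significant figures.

Per bolt r_n = 1.5 l_c t F_u ≤ 3.0 d t F_u; upper limit = 3.0 × 1 × 0.625 × 65 = 121.9 kips.
Edge bolt: l_c = 1.5 − 1.125/2 = 0.9375 in → 1.5 × 0.9375 × 0.625 × 65 = 57.13 → r_n = 57.13 kips.
Interior bolts: l_c = 3.875 − 1.125 = 2.75 in → 1.5 × 2.75 × 0.625 × 65 = 167.6 → r_n = 121.9 kips.
R_n = 1 × 57.13 + 1 × 121.9 = 179 kips.
Design strength φR_n = 0.75 × 179 = 134 kips.

134 kips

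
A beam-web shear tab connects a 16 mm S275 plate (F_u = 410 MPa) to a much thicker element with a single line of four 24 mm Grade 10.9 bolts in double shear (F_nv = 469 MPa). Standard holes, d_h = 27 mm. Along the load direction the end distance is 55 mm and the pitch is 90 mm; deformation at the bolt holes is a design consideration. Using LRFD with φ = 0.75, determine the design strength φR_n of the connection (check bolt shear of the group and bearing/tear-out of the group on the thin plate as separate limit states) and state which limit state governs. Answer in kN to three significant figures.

1100 kN (bearing governs)

Bolt shear: A_b = π·24²/4 = 452.4 mm²; R_n = 469 × 452.4 × 4 × 2 / 1000 = 1697 kN → 0.75 × 1697 = 1270 kN.
Bearing (1.2 l_c t F_u ≤ 2.4 d t F_u): upper limit = 2.4·24·16·410 / 1000 = 377.9 kN.
  Edge l_c = 55 − 27/2 = 41.5 → r_n = 326.7 kN; interior l_c = 90 − 27 = 63 → r_n = 377.9 kN.
  R_n,bearing = 1·326.7 + 3·377.9 = 1460 kN → 0.75 × 1460 = 1100 kN.
Bearing governs: 1100 kN.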